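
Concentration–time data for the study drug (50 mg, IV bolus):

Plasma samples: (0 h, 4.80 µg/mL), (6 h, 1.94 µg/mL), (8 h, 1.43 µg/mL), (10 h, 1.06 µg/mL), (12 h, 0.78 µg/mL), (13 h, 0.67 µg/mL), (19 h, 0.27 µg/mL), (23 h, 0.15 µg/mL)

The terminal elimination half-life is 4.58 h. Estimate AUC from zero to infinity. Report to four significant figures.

AUC = 33.30 µg/mL·h

Trapezoidal AUC_0→23:
  [0→6]: (4.80+1.94)/2 × 6 = 20.22
  [6→8]: (1.94+1.43)/2 × 2 = 3.37
  [8→10]: (1.43+1.06)/2 × 2 = 2.49
  [10→12]: (1.06+0.78)/2 × 2 = 1.84
  [12→13]: (0.78+0.67)/2 × 1 = 0.725
  [13→19]: (0.67+0.27)/2 × 6 = 2.82
  [19→23]: (0.27+0.15)/2 × 4 = 0.84
  Sum = 32.305 µg/mL·h
k_e = ln2 / t½ = 0.693147 / 4.58 = 0.1513 h^-1
Extrapolated tail: C_last / k_e = 0.15 / 0.1513 = 0.991
AUC_0→∞ = 32.305 + 0.991 = 33.296 µg/mL·h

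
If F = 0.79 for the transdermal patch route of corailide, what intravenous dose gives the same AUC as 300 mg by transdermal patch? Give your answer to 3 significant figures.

Systemic exposure from an extravascular dose = F × D_ev, so the equivalent IV dose is F × D_ev.
D_iv = F × D_ev = 0.79 × 300 = 237 mg

D_iv = 237 mg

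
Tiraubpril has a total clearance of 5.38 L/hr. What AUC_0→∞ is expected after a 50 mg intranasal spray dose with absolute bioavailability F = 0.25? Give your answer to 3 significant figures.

AUC = 2.32 mg/L·hr

AUC_0→∞ = F × Dose / CL
        = 0.25 × 50 / 5.38 = 2.32342 mg/L·hr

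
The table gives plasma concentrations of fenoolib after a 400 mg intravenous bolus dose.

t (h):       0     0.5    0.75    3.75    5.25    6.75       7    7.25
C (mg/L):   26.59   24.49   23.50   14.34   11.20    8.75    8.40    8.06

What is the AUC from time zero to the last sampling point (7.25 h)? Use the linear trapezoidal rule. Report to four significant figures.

AUC = 113.8 mg/L·h

Trapezoidal AUC_0→7.25:
  [0→0.5]: (26.59+24.49)/2 × 0.5 = 12.77
  [0.5→0.75]: (24.49+23.50)/2 × 0.25 = 5.99875
  [0.75→3.75]: (23.50+14.34)/2 × 3 = 56.76
  [3.75→5.25]: (14.34+11.20)/2 × 1.5 = 19.155
  [5.25→6.75]: (11.20+8.75)/2 × 1.5 = 14.9625
  [6.75→7]: (8.75+8.40)/2 × 0.25 = 2.14375
  [7→7.25]: (8.40+8.06)/2 × 0.25 = 2.0575
  Sum = 113.8475 mg/L·h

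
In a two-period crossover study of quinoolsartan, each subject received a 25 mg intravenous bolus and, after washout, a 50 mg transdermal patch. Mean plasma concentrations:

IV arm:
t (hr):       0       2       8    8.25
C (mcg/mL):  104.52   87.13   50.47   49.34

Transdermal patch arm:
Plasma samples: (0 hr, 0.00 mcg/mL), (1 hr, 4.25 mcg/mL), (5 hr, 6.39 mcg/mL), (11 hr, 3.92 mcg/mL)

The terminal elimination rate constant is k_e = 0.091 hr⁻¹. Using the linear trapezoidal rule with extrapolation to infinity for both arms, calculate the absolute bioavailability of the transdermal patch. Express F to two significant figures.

F = 0.042

Trapezoidal AUC_0→8.25 (IV):
  [0→2]: (104.52+87.13)/2 × 2 = 191.65
  [2→8]: (87.13+50.47)/2 × 6 = 412.8
  [8→8.25]: (50.47+49.34)/2 × 0.25 = 12.47625
  Sum = 616.92625 mcg/mL·hr
IV tail: 49.34/0.091 = 542.198; AUC_iv,0→∞ = 616.92625 + 542.198 = 1159.12425 mcg/mL·hr
Trapezoidal AUC_0→11 (transdermal patch):
  [0→1]: (0.00+4.25)/2 × 1 = 2.125
  [1→5]: (4.25+6.39)/2 × 4 = 21.28
  [5→11]: (6.39+3.92)/2 × 6 = 30.93
  Sum = 54.335 mcg/mL·hr
transdermal patch tail: 3.92/0.091 = 43.077; AUC_ev,0→∞ = 54.335 + 43.077 = 97.412 mcg/mL·hr
F = (AUC_ev/D_ev)/(AUC_iv/D_iv) = (97.412/50)/(1159.12425/25) = 1.94824/46.36497 = 0.0420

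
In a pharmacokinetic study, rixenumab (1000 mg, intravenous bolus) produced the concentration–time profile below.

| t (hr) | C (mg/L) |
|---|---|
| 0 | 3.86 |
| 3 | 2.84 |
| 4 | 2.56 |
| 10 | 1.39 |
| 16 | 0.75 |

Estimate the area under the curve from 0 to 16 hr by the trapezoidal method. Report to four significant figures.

AUC = 31.02 mg/L·hr

Trapezoidal AUC_0→16:
  [0→3]: (3.86+2.84)/2 × 3 = 10.05
  [3→4]: (2.84+2.56)/2 × 1 = 2.7
  [4→10]: (2.56+1.39)/2 × 6 = 11.85
  [10→16]: (1.39+0.75)/2 × 6 = 6.42
  Sum = 31.02 mg/L·hr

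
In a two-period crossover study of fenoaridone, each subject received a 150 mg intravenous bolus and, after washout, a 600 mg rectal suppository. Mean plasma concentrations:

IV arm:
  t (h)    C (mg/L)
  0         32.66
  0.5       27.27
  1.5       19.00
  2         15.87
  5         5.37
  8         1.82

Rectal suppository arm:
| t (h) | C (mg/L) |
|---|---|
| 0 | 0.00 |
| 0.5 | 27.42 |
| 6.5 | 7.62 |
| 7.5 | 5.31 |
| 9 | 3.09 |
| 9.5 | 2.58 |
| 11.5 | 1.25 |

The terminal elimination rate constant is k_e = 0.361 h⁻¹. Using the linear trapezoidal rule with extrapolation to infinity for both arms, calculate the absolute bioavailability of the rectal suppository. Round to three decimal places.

F = 0.353

Trapezoidal AUC_0→8 (IV):
  [0→0.5]: (32.66+27.27)/2 × 0.5 = 14.9825
  [0.5→1.5]: (27.27+19.00)/2 × 1 = 23.135
  [1.5→2]: (19.00+15.87)/2 × 0.5 = 8.7175
  [2→5]: (15.87+5.37)/2 × 3 = 31.86
  [5→8]: (5.37+1.82)/2 × 3 = 10.785
  Sum = 89.48 mg/L·h
IV tail: 1.82/0.361 = 5.042; AUC_iv,0→∞ = 89.48 + 5.042 = 94.522 mg/L·h
Trapezoidal AUC_0→11.5 (rectal suppository):
  [0→0.5]: (0.00+27.42)/2 × 0.5 = 6.855
  [0.5→6.5]: (27.42+7.62)/2 × 6 = 105.12
  [6.5→7.5]: (7.62+5.31)/2 × 1 = 6.465
  [7.5→9]: (5.31+3.09)/2 × 1.5 = 6.3
  [9→9.5]: (3.09+2.58)/2 × 0.5 = 1.4175
  [9.5→11.5]: (2.58+1.25)/2 × 2 = 3.83
  Sum = 129.9875 mg/L·h
rectal suppository tail: 1.25/0.361 = 3.463; AUC_ev,0→∞ = 129.9875 + 3.463 = 133.4505 mg/L·h
F = (AUC_ev/D_ev)/(AUC_iv/D_iv) = (133.4505/600)/(94.522/150) = 0.2224175/0.630147 = 0.3530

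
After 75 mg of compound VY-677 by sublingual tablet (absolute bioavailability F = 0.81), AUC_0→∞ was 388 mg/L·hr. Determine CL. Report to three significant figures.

CL = F × Dose / AUC_0→∞
   = 0.81 × 75 / 388 = 0.156572 L/hr

CL = 0.157 L/hr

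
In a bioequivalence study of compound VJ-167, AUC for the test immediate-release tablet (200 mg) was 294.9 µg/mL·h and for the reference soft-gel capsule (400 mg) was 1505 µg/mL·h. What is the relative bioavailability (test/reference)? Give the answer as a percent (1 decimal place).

F_rel = 39.2%

F_rel = (AUC_test/D_test) / (AUC_ref/D_ref)
      = (294.9/200) / (1505/400)
      = 1.4745 / 3.7625 = 0.3919 = 39.19%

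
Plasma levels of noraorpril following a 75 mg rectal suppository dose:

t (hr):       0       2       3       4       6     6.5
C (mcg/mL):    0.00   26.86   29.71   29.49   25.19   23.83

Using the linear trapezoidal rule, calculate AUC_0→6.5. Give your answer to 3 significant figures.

Trapezoidal AUC_0→6.5:
  [0→2]: (0.00+26.86)/2 × 2 = 26.86
  [2→3]: (26.86+29.71)/2 × 1 = 28.285
  [3→4]: (29.71+29.49)/2 × 1 = 29.6
  [4→6]: (29.49+25.19)/2 × 2 = 54.68
  [6→6.5]: (25.19+23.83)/2 × 0.5 = 12.255
  Sum = 151.68 mcg/mL·hr

AUC = 152 mcg/mL·hr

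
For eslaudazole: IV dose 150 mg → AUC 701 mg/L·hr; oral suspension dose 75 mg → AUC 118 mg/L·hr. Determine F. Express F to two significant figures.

F = 0.34

F = (AUC_ev / D_ev) / (AUC_iv / D_iv)
  = (118/75) / (701/150)
  = 1.57333 / 4.67333 = 0.3367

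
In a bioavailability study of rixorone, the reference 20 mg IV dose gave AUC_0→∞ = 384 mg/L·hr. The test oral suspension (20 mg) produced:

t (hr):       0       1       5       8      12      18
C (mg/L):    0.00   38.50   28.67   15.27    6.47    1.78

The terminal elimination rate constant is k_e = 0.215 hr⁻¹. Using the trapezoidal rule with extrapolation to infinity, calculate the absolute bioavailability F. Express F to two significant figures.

F = 0.77

Trapezoidal AUC_0→18 (oral suspension):
  [0→1]: (0.00+38.50)/2 × 1 = 19.25
  [1→5]: (38.50+28.67)/2 × 4 = 134.34
  [5→8]: (28.67+15.27)/2 × 3 = 65.91
  [8→12]: (15.27+6.47)/2 × 4 = 43.48
  [12→18]: (6.47+1.78)/2 × 6 = 24.75
  Sum = 287.73 mg/L·hr
Tail: C_last/k_e = 1.78/0.215 = 8.279
AUC_0→∞ (oral suspension) = 287.73 + 8.279 = 296.009 mg/L·hr
F = (AUC_ev/D_ev)/(AUC_iv/D_iv) = (296.009/20)/(384/20) = 14.80045/19.2 = 0.7709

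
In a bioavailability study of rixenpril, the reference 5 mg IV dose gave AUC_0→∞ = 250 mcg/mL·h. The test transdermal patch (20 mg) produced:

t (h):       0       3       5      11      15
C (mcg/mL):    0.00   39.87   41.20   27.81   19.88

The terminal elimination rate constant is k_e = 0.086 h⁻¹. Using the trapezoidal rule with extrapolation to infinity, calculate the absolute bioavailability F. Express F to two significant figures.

F = 0.67

Trapezoidal AUC_0→15 (transdermal patch):
  [0→3]: (0.00+39.87)/2 × 3 = 59.805
  [3→5]: (39.87+41.20)/2 × 2 = 81.07
  [5→11]: (41.20+27.81)/2 × 6 = 207.03
  [11→15]: (27.81+19.88)/2 × 4 = 95.38
  Sum = 443.285 mcg/mL·h
Tail: C_last/k_e = 19.88/0.086 = 231.163
AUC_0→∞ (transdermal patch) = 443.285 + 231.163 = 674.448 mcg/mL·h
F = (AUC_ev/D_ev)/(AUC_iv/D_iv) = (674.448/20)/(250/5) = 33.7224/50 = 0.6744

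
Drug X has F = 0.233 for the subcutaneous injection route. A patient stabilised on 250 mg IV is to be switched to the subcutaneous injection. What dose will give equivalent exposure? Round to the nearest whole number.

For equal systemic exposure: F × D_ev = D_iv
D_ev = D_iv / F = 250 / 0.233 = 1072.96 mg

D_subcutaneous = 1073 mg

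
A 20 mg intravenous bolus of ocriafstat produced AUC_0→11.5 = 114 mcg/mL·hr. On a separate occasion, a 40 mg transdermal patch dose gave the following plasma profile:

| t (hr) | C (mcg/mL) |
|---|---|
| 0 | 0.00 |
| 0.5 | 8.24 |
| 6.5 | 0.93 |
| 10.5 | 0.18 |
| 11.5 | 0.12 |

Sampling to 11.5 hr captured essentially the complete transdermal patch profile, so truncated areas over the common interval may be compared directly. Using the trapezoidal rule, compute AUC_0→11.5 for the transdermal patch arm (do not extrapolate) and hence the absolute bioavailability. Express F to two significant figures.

F = 0.14

Trapezoidal AUC_0→11.5 (transdermal patch):
  [0→0.5]: (0.00+8.24)/2 × 0.5 = 2.06
  [0.5→6.5]: (8.24+0.93)/2 × 6 = 27.51
  [6.5→10.5]: (0.93+0.18)/2 × 4 = 2.22
  [10.5→11.5]: (0.18+0.12)/2 × 1 = 0.15
  Sum = 31.94 mcg/mL·hr
F = (AUC_ev/D_ev)/(AUC_iv/D_iv) = (31.94/40)/(114/20) = 0.7985/5.7 = 0.1401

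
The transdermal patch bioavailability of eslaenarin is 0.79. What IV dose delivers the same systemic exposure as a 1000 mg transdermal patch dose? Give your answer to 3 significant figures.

Systemic exposure from an extravascular dose = F × D_ev, so the equivalent IV dose is F × D_ev.
D_iv = F × D_ev = 0.79 × 1000 = 790 mg

D_iv = 790 mg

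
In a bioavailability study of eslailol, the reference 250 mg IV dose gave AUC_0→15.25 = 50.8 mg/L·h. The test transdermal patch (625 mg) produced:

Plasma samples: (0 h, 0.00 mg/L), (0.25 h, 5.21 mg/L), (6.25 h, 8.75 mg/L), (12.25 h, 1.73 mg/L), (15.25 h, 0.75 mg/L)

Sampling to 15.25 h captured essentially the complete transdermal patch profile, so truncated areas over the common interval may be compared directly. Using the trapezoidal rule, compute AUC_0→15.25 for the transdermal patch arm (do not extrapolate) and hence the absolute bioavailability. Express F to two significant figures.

F = 0.61

Trapezoidal AUC_0→15.25 (transdermal patch):
  [0→0.25]: (0.00+5.21)/2 × 0.25 = 0.65125
  [0.25→6.25]: (5.21+8.75)/2 × 6 = 41.88
  [6.25→12.25]: (8.75+1.73)/2 × 6 = 31.44
  [12.25→15.25]: (1.73+0.75)/2 × 3 = 3.72
  Sum = 77.69125 mg/L·h
F = (AUC_ev/D_ev)/(AUC_iv/D_iv) = (77.69125/625)/(50.8/250) = 0.124306/0.2032 = 0.6117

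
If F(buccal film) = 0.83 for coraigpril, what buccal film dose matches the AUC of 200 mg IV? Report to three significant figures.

D_buccal = 241 mg

For equal systemic exposure: F × D_ev = D_iv
D_ev = D_iv / F = 200 / 0.83 = 240.964 mg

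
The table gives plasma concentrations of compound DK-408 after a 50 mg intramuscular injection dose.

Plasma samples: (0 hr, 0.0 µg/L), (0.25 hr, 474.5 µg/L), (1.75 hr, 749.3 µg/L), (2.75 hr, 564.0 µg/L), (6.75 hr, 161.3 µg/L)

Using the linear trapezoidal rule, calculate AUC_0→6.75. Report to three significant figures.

Trapezoidal AUC_0→6.75:
  [0→0.25]: (0.0+474.5)/2 × 0.25 = 59.3125
  [0.25→1.75]: (474.5+749.3)/2 × 1.5 = 917.85
  [1.75→2.75]: (749.3+564.0)/2 × 1 = 656.65
  [2.75→6.75]: (564.0+161.3)/2 × 4 = 1450.6
  Sum = 3084.4125 µg/L·hr

AUC = 3080 µg/L·hr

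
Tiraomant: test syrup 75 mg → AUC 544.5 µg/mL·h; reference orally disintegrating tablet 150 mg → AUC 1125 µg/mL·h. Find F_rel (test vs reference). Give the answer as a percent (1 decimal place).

F_rel = 96.8%

F_rel = (AUC_test/D_test) / (AUC_ref/D_ref)
      = (544.5/75) / (1125/150)
      = 7.26 / 7.5 = 0.9680 = 96.80%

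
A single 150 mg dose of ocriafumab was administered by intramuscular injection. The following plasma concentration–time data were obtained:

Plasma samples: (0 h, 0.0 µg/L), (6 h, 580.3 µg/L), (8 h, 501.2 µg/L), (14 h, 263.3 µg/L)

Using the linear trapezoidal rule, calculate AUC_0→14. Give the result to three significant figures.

AUC = 5120 µg/L·h

Trapezoidal AUC_0→14:
  [0→6]: (0.0+580.3)/2 × 6 = 1740.9
  [6→8]: (580.3+501.2)/2 × 2 = 1081.5
  [8→14]: (501.2+263.3)/2 × 6 = 2293.5
  Sum = 5115.9 µg/L·h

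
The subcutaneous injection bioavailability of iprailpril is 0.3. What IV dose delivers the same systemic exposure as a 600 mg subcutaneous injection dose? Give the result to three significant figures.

Systemic exposure from an extravascular dose = F × D_ev, so the equivalent IV dose is F × D_ev.
D_iv = F × D_ev = 0.3 × 600 = 180 mg

D_iv = 180 mg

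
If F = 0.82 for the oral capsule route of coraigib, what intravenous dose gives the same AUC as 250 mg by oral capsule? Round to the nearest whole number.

D_iv = 205 mg

Systemic exposure from an extravascular dose = F × D_ev, so the equivalent IV dose is F × D_ev.
D_iv = F × D_ev = 0.82 × 250 = 205 mg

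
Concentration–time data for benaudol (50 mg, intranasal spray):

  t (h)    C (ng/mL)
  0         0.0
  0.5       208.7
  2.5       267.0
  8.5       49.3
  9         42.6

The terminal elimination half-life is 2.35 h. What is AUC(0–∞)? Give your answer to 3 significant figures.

AUC = 1640 ng/mL·h

Trapezoidal AUC_0→9:
  [0→0.5]: (0.0+208.7)/2 × 0.5 = 52.175
  [0.5→2.5]: (208.7+267.0)/2 × 2 = 475.7
  [2.5→8.5]: (267.0+49.3)/2 × 6 = 948.9
  [8.5→9]: (49.3+42.6)/2 × 0.5 = 22.975
  Sum = 1499.75 ng/mL·h
k_e = ln2 / t½ = 0.693147 / 2.35 = 0.2950 h^-1
Extrapolated tail: C_last / k_e = 42.6 / 0.295 = 144.407
AUC_0→∞ = 1499.75 + 144.407 = 1644.157 ng/mL·h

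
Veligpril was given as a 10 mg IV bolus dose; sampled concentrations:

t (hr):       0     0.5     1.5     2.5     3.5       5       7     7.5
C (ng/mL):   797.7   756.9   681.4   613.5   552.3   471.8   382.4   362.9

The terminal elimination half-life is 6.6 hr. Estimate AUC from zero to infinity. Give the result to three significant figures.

AUC = 7600 ng/mL·hr

Trapezoidal AUC_0→7.5:
  [0→0.5]: (797.7+756.9)/2 × 0.5 = 388.65
  [0.5→1.5]: (756.9+681.4)/2 × 1 = 719.15
  [1.5→2.5]: (681.4+613.5)/2 × 1 = 647.45
  [2.5→3.5]: (613.5+552.3)/2 × 1 = 582.9
  [3.5→5]: (552.3+471.8)/2 × 1.5 = 768.075
  [5→7]: (471.8+382.4)/2 × 2 = 854.2
  [7→7.5]: (382.4+362.9)/2 × 0.5 = 186.325
  Sum = 4146.75 ng/mL·hr
k_e = ln2 / t½ = 0.693147 / 6.6 = 0.1050 hr^-1
Extrapolated tail: C_last / k_e = 362.9 / 0.105 = 3456.190
AUC_0→∞ = 4146.75 + 3456.190 = 7602.94 ng/mL·hr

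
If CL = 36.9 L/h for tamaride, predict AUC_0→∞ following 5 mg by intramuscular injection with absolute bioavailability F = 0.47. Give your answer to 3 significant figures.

AUC_0→∞ = F × Dose / CL
        = 0.47 × 5 / 36.9 = 0.0636856 mg/L·h

AUC = 0.0637 mg/L·h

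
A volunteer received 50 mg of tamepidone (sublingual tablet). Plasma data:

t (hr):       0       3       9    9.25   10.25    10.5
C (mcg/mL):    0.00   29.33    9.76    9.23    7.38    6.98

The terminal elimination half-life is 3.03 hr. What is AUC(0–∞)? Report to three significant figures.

Trapezoidal AUC_0→10.5:
  [0→3]: (0.00+29.33)/2 × 3 = 43.995
  [3→9]: (29.33+9.76)/2 × 6 = 117.27
  [9→9.25]: (9.76+9.23)/2 × 0.25 = 2.37375
  [9.25→10.25]: (9.23+7.38)/2 × 1 = 8.305
  [10.25→10.5]: (7.38+6.98)/2 × 0.25 = 1.795
  Sum = 173.73875 mcg/mL·hr
k_e = ln2 / t½ = 0.693147 / 3.03 = 0.2288 hr^-1
Extrapolated tail: C_last / k_e = 6.98 / 0.2288 = 30.507
AUC_0→∞ = 173.73875 + 30.507 = 204.24575 mcg/mL·hr

AUC = 204 mcg/mL·hr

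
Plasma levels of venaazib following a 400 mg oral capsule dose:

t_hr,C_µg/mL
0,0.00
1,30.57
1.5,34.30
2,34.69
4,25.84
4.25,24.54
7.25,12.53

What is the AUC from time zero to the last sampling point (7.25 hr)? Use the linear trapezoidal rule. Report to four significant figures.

AUC = 171.2 µg/mL·hr

Trapezoidal AUC_0→7.25:
  [0→1]: (0.00+30.57)/2 × 1 = 15.285
  [1→1.5]: (30.57+34.30)/2 × 0.5 = 16.2175
  [1.5→2]: (34.30+34.69)/2 × 0.5 = 17.2475
  [2→4]: (34.69+25.84)/2 × 2 = 60.53
  [4→4.25]: (25.84+24.54)/2 × 0.25 = 6.2975
  [4.25→7.25]: (24.54+12.53)/2 × 3 = 55.605
  Sum = 171.1825 µg/mL·hr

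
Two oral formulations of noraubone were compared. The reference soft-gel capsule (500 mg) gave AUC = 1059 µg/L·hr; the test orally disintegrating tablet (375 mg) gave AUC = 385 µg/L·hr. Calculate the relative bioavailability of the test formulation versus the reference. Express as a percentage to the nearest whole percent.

F_rel = 48%

F_rel = (AUC_test/D_test) / (AUC_ref/D_ref)
      = (385/375) / (1059/500)
      = 1.02667 / 2.118 = 0.4847 = 48.47%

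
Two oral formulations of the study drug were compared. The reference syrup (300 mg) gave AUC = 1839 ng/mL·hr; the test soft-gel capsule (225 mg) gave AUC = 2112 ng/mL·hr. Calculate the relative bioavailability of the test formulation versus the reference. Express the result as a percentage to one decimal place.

F_rel = (AUC_test/D_test) / (AUC_ref/D_ref)
      = (2112/225) / (1839/300)
      = 9.38667 / 6.13 = 1.5313 = 153.13%

F_rel = 153.1%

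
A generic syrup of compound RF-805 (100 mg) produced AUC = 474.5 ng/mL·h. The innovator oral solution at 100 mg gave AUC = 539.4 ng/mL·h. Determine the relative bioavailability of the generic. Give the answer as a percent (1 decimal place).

F_rel = 88.0%

F_rel = (AUC_test/D_test) / (AUC_ref/D_ref)
      = (474.5/100) / (539.4/100)
      = 4.745 / 5.394 = 0.8797 = 87.97%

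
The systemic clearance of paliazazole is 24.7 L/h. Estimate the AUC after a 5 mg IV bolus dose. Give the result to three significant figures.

AUC_0→∞ = Dose_iv / CL
        = 5 / 24.7 = 0.202429 mg/L·h

AUC = 0.202 mg/L·h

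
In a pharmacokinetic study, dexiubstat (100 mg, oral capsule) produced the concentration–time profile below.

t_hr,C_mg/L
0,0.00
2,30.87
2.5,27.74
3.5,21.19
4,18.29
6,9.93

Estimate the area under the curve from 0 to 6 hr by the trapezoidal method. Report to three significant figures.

AUC = 108 mg/L·hr

Trapezoidal AUC_0→6:
  [0→2]: (0.00+30.87)/2 × 2 = 30.87
  [2→2.5]: (30.87+27.74)/2 × 0.5 = 14.6525
  [2.5→3.5]: (27.74+21.19)/2 × 1 = 24.465
  [3.5→4]: (21.19+18.29)/2 × 0.5 = 9.87
  [4→6]: (18.29+9.93)/2 × 2 = 28.22
  Sum = 108.0775 mg/L·hr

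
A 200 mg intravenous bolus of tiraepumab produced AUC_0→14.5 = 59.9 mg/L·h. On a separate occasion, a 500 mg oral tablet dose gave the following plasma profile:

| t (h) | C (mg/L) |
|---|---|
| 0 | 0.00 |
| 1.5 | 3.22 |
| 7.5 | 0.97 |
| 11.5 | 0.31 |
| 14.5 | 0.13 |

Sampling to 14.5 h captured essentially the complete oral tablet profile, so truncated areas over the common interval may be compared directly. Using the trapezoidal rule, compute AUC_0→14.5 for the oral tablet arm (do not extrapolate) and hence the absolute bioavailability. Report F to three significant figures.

F = 0.122

Trapezoidal AUC_0→14.5 (oral tablet):
  [0→1.5]: (0.00+3.22)/2 × 1.5 = 2.415
  [1.5→7.5]: (3.22+0.97)/2 × 6 = 12.57
  [7.5→11.5]: (0.97+0.31)/2 × 4 = 2.56
  [11.5→14.5]: (0.31+0.13)/2 × 3 = 0.66
  Sum = 18.205 mg/L·h
F = (AUC_ev/D_ev)/(AUC_iv/D_iv) = (18.205/500)/(59.9/200) = 0.03641/0.2995 = 0.1216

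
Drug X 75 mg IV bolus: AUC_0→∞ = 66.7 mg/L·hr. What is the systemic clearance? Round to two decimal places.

CL = Dose_iv / AUC_0→∞
   = 75 / 66.7 = 1.12444 L/hr

CL = 1.12 L/hr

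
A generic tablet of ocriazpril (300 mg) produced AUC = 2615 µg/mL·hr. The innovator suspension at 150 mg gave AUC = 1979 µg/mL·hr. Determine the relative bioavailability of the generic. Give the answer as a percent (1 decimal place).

F_rel = 66.1%

F_rel = (AUC_test/D_test) / (AUC_ref/D_ref)
      = (2615/300) / (1979/150)
      = 8.71667 / 13.1933 = 0.6607 = 66.07%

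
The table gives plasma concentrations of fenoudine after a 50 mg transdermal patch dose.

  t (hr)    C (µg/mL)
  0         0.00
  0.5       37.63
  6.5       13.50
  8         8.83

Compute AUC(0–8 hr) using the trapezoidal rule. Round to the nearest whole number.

AUC = 180 µg/mL·hr

Trapezoidal AUC_0→8:
  [0→0.5]: (0.00+37.63)/2 × 0.5 = 9.4075
  [0.5→6.5]: (37.63+13.50)/2 × 6 = 153.39
  [6.5→8]: (13.50+8.83)/2 × 1.5 = 16.7475
  Sum = 179.545 µg/mL·hr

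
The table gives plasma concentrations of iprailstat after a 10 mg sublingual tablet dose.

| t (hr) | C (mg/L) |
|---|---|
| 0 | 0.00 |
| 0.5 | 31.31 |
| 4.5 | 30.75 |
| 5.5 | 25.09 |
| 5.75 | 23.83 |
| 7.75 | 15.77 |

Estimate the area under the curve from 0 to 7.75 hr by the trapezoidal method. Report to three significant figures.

AUC = 206 mg/L·hr

Trapezoidal AUC_0→7.75:
  [0→0.5]: (0.00+31.31)/2 × 0.5 = 7.8275
  [0.5→4.5]: (31.31+30.75)/2 × 4 = 124.12
  [4.5→5.5]: (30.75+25.09)/2 × 1 = 27.92
  [5.5→5.75]: (25.09+23.83)/2 × 0.25 = 6.115
  [5.75→7.75]: (23.83+15.77)/2 × 2 = 39.6
  Sum = 205.5825 mg/L·hr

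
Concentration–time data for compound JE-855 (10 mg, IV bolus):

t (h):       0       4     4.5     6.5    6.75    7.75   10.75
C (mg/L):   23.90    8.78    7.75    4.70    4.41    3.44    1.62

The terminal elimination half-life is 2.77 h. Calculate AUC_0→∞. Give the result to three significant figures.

AUC = 101 mg/L·h

Trapezoidal AUC_0→10.75:
  [0→4]: (23.90+8.78)/2 × 4 = 65.36
  [4→4.5]: (8.78+7.75)/2 × 0.5 = 4.1325
  [4.5→6.5]: (7.75+4.70)/2 × 2 = 12.45
  [6.5→6.75]: (4.70+4.41)/2 × 0.25 = 1.13875
  [6.75→7.75]: (4.41+3.44)/2 × 1 = 3.925
  [7.75→10.75]: (3.44+1.62)/2 × 3 = 7.59
  Sum = 94.59625 mg/L·h
k_e = ln2 / t½ = 0.693147 / 2.77 = 0.2502 h^-1
Extrapolated tail: C_last / k_e = 1.62 / 0.2502 = 6.475
AUC_0→∞ = 94.59625 + 6.475 = 101.07125 mg/L·h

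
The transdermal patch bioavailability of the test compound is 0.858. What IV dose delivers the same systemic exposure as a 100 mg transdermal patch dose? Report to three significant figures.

D_iv = 85.8 mg

Systemic exposure from an extravascular dose = F × D_ev, so the equivalent IV dose is F × D_ev.
D_iv = F × D_ev = 0.858 × 100 = 85.8 mg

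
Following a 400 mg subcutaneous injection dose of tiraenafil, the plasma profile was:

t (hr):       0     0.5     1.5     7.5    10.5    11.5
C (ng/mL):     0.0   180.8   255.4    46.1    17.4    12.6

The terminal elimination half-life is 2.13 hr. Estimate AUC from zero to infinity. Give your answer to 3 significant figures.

Trapezoidal AUC_0→11.5:
  [0→0.5]: (0.0+180.8)/2 × 0.5 = 45.2
  [0.5→1.5]: (180.8+255.4)/2 × 1 = 218.1
  [1.5→7.5]: (255.4+46.1)/2 × 6 = 904.5
  [7.5→10.5]: (46.1+17.4)/2 × 3 = 95.25
  [10.5→11.5]: (17.4+12.6)/2 × 1 = 15.0
  Sum = 1278.05 ng/mL·hr
k_e = ln2 / t½ = 0.693147 / 2.13 = 0.3254 hr^-1
Extrapolated tail: C_last / k_e = 12.6 / 0.3254 = 38.722
AUC_0→∞ = 1278.05 + 38.722 = 1316.772 ng/mL·hr

AUC = 1320 ng/mL·hr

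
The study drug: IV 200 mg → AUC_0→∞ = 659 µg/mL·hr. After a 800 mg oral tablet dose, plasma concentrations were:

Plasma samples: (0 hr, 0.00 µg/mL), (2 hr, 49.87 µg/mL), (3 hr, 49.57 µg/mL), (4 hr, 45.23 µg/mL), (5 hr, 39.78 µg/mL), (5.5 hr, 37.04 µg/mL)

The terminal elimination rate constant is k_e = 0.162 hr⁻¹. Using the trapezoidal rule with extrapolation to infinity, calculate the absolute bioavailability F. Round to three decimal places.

F = 0.166

Trapezoidal AUC_0→5.5 (oral tablet):
  [0→2]: (0.00+49.87)/2 × 2 = 49.87
  [2→3]: (49.87+49.57)/2 × 1 = 49.72
  [3→4]: (49.57+45.23)/2 × 1 = 47.4
  [4→5]: (45.23+39.78)/2 × 1 = 42.505
  [5→5.5]: (39.78+37.04)/2 × 0.5 = 19.205
  Sum = 208.7 µg/mL·hr
Tail: C_last/k_e = 37.04/0.162 = 228.642
AUC_0→∞ (oral tablet) = 208.7 + 228.642 = 437.342 µg/mL·hr
F = (AUC_ev/D_ev)/(AUC_iv/D_iv) = (437.342/800)/(659/200) = 0.5466775/3.295 = 0.1659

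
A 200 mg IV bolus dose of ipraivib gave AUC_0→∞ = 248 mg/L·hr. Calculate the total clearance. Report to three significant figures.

CL = 0.806 L/hr

CL = Dose_iv / AUC_0→∞
   = 200 / 248 = 0.806452 L/hr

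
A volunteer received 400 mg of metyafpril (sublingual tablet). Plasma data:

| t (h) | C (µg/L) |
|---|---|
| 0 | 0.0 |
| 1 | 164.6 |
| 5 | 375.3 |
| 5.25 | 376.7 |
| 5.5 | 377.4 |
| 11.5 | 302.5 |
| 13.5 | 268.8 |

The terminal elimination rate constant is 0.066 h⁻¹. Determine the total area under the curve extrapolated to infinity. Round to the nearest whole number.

Trapezoidal AUC_0→13.5:
  [0→1]: (0.0+164.6)/2 × 1 = 82.3
  [1→5]: (164.6+375.3)/2 × 4 = 1079.8
  [5→5.25]: (375.3+376.7)/2 × 0.25 = 94.0
  [5.25→5.5]: (376.7+377.4)/2 × 0.25 = 94.2625
  [5.5→11.5]: (377.4+302.5)/2 × 6 = 2039.7
  [11.5→13.5]: (302.5+268.8)/2 × 2 = 571.3
  Sum = 3961.3625 µg/L·h
Extrapolated tail: C_last / k_e = 268.8 / 0.066 = 4072.727
AUC_0→∞ = 3961.3625 + 4072.727 = 8034.0895 µg/L·h

AUC = 8034 µg/L·h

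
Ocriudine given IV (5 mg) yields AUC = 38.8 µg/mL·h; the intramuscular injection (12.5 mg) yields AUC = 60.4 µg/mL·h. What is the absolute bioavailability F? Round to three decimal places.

F = 0.623

F = (AUC_ev / D_ev) / (AUC_iv / D_iv)
  = (60.4/12.5) / (38.8/5)
  = 4.832 / 7.76 = 0.6227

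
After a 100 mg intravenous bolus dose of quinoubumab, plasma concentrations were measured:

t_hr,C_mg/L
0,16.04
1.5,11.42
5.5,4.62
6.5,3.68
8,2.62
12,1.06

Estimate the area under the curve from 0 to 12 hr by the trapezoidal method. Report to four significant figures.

AUC = 68.91 mg/L·hr

Trapezoidal AUC_0→12:
  [0→1.5]: (16.04+11.42)/2 × 1.5 = 20.595
  [1.5→5.5]: (11.42+4.62)/2 × 4 = 32.08
  [5.5→6.5]: (4.62+3.68)/2 × 1 = 4.15
  [6.5→8]: (3.68+2.62)/2 × 1.5 = 4.725
  [8→12]: (2.62+1.06)/2 × 4 = 7.36
  Sum = 68.91 mg/L·hr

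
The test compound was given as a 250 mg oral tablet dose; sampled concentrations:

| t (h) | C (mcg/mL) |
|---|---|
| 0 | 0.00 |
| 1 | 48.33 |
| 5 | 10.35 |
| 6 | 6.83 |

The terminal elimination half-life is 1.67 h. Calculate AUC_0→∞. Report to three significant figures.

Trapezoidal AUC_0→6:
  [0→1]: (0.00+48.33)/2 × 1 = 24.165
  [1→5]: (48.33+10.35)/2 × 4 = 117.36
  [5→6]: (10.35+6.83)/2 × 1 = 8.59
  Sum = 150.115 mcg/mL·h
k_e = ln2 / t½ = 0.693147 / 1.67 = 0.4151 h^-1
Extrapolated tail: C_last / k_e = 6.83 / 0.4151 = 16.454
AUC_0→∞ = 150.115 + 16.454 = 166.569 mcg/mL·h

AUC = 167 mcg/mL·h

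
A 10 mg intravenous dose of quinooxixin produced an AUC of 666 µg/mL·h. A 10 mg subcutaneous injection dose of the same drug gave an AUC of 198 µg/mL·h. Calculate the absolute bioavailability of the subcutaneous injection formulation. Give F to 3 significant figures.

F = (AUC_ev / D_ev) / (AUC_iv / D_iv)
  = (198/10) / (666/10)
  = 19.8 / 66.6 = 0.2973

F = 0.297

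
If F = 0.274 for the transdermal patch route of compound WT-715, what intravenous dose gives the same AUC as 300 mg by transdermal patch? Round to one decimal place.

Systemic exposure from an extravascular dose = F × D_ev, so the equivalent IV dose is F × D_ev.
D_iv = F × D_ev = 0.274 × 300 = 82.2 mg

D_iv = 82.2 mg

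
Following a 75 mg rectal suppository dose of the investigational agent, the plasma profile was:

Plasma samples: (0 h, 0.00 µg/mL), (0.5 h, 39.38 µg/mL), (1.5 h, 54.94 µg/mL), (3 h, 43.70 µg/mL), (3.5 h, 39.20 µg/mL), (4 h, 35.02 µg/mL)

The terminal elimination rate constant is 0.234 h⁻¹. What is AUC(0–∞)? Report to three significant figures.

AUC = 320 µg/mL·h

Trapezoidal AUC_0→4:
  [0→0.5]: (0.00+39.38)/2 × 0.5 = 9.845
  [0.5→1.5]: (39.38+54.94)/2 × 1 = 47.16
  [1.5→3]: (54.94+43.70)/2 × 1.5 = 73.98
  [3→3.5]: (43.70+39.20)/2 × 0.5 = 20.725
  [3.5→4]: (39.20+35.02)/2 × 0.5 = 18.555
  Sum = 170.265 µg/mL·h
Extrapolated tail: C_last / k_e = 35.02 / 0.234 = 149.658
AUC_0→∞ = 170.265 + 149.658 = 319.923 µg/mL·h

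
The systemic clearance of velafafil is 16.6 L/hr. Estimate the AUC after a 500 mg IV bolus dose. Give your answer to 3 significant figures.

AUC = 30.1 mg/L·hr

AUC_0→∞ = Dose_iv / CL
        = 500 / 16.6 = 30.1205 mg/L·hr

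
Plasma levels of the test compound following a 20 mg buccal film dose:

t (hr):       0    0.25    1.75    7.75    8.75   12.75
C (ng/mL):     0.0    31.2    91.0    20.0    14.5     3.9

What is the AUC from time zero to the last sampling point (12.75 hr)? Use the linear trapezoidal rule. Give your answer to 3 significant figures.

AUC = 483 ng/mL·hr

Trapezoidal AUC_0→12.75:
  [0→0.25]: (0.0+31.2)/2 × 0.25 = 3.9
  [0.25→1.75]: (31.2+91.0)/2 × 1.5 = 91.65
  [1.75→7.75]: (91.0+20.0)/2 × 6 = 333.0
  [7.75→8.75]: (20.0+14.5)/2 × 1 = 17.25
  [8.75→12.75]: (14.5+3.9)/2 × 4 = 36.8
  Sum = 482.6 ng/mL·hr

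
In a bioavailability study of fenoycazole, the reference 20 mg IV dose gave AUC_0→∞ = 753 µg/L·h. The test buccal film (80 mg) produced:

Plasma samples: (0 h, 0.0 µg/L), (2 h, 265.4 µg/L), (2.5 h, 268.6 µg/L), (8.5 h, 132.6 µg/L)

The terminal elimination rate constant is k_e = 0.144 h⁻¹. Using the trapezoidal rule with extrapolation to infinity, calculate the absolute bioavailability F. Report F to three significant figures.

Trapezoidal AUC_0→8.5 (buccal film):
  [0→2]: (0.0+265.4)/2 × 2 = 265.4
  [2→2.5]: (265.4+268.6)/2 × 0.5 = 133.5
  [2.5→8.5]: (268.6+132.6)/2 × 6 = 1203.6
  Sum = 1602.5 µg/L·h
Tail: C_last/k_e = 132.6/0.144 = 920.833
AUC_0→∞ (buccal film) = 1602.5 + 920.833 = 2523.333 µg/L·h
F = (AUC_ev/D_ev)/(AUC_iv/D_iv) = (2523.333/80)/(753/20) = 31.5417/37.65 = 0.8378

F = 0.838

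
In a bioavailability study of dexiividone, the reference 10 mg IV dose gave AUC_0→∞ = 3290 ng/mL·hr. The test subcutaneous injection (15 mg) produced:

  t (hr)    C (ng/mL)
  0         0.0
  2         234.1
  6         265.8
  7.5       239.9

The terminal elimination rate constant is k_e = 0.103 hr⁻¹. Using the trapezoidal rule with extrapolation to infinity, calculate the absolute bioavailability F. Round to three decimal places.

Trapezoidal AUC_0→7.5 (subcutaneous injection):
  [0→2]: (0.0+234.1)/2 × 2 = 234.1
  [2→6]: (234.1+265.8)/2 × 4 = 999.8
  [6→7.5]: (265.8+239.9)/2 × 1.5 = 379.275
  Sum = 1613.175 ng/mL·hr
Tail: C_last/k_e = 239.9/0.103 = 2329.126
AUC_0→∞ (subcutaneous injection) = 1613.175 + 2329.126 = 3942.301 ng/mL·hr
F = (AUC_ev/D_ev)/(AUC_iv/D_iv) = (3942.301/15)/(3290/10) = 262.82/329 = 0.7988

F = 0.799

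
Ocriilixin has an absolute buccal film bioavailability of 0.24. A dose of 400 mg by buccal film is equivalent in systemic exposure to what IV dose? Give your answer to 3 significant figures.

Systemic exposure from an extravascular dose = F × D_ev, so the equivalent IV dose is F × D_ev.
D_iv = F × D_ev = 0.24 × 400 = 96 mg

D_iv = 96.0 mg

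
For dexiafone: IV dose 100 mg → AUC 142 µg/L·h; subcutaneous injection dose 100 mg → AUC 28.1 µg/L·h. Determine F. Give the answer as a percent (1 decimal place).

F = (AUC_ev / D_ev) / (AUC_iv / D_iv)
  = (28.1/100) / (142/100)
  = 0.281 / 1.42 = 0.1979
  = 19.79%

F = 19.8%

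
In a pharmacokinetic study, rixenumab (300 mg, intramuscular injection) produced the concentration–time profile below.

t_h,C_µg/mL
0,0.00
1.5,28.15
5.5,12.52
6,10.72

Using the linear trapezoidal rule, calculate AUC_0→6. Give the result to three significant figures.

Trapezoidal AUC_0→6:
  [0→1.5]: (0.00+28.15)/2 × 1.5 = 21.1125
  [1.5→5.5]: (28.15+12.52)/2 × 4 = 81.34
  [5.5→6]: (12.52+10.72)/2 × 0.5 = 5.81
  Sum = 108.2625 µg/mL·h

AUC = 108 µg/mL·h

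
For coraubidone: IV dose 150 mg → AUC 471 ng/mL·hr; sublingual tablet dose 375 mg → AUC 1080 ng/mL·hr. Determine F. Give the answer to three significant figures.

F = (AUC_ev / D_ev) / (AUC_iv / D_iv)
  = (1080/375) / (471/150)
  = 2.88 / 3.14 = 0.9172

F = 0.917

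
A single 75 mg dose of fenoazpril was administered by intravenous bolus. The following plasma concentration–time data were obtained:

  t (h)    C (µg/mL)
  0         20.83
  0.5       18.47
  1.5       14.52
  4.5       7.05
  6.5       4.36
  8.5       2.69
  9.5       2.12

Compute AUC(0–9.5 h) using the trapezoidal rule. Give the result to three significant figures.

Trapezoidal AUC_0→9.5:
  [0→0.5]: (20.83+18.47)/2 × 0.5 = 9.825
  [0.5→1.5]: (18.47+14.52)/2 × 1 = 16.495
  [1.5→4.5]: (14.52+7.05)/2 × 3 = 32.355
  [4.5→6.5]: (7.05+4.36)/2 × 2 = 11.41
  [6.5→8.5]: (4.36+2.69)/2 × 2 = 7.05
  [8.5→9.5]: (2.69+2.12)/2 × 1 = 2.405
  Sum = 79.54 µg/mL·h

AUC = 79.5 µg/mL·h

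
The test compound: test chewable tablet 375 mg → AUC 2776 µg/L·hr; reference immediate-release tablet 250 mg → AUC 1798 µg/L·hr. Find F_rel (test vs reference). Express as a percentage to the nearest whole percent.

F_rel = (AUC_test/D_test) / (AUC_ref/D_ref)
      = (2776/375) / (1798/250)
      = 7.40267 / 7.192 = 1.0293 = 102.93%

F_rel = 103%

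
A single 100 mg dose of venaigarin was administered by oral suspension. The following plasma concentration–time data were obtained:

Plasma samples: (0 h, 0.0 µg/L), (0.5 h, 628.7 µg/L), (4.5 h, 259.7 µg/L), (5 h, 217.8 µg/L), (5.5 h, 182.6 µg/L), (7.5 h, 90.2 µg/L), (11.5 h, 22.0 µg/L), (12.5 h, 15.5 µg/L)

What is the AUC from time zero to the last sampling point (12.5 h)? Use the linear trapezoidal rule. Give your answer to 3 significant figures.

Trapezoidal AUC_0→12.5:
  [0→0.5]: (0.0+628.7)/2 × 0.5 = 157.175
  [0.5→4.5]: (628.7+259.7)/2 × 4 = 1776.8
  [4.5→5]: (259.7+217.8)/2 × 0.5 = 119.375
  [5→5.5]: (217.8+182.6)/2 × 0.5 = 100.1
  [5.5→7.5]: (182.6+90.2)/2 × 2 = 272.8
  [7.5→11.5]: (90.2+22.0)/2 × 4 = 224.4
  [11.5→12.5]: (22.0+15.5)/2 × 1 = 18.75
  Sum = 2669.4 µg/L·h

AUC = 2670 µg/L·h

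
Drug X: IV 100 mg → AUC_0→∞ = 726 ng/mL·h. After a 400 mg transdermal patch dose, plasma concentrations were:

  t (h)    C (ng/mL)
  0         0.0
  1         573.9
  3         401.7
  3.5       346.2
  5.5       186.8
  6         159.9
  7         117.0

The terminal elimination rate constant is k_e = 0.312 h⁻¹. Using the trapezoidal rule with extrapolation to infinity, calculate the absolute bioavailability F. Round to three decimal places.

Trapezoidal AUC_0→7 (transdermal patch):
  [0→1]: (0.0+573.9)/2 × 1 = 286.95
  [1→3]: (573.9+401.7)/2 × 2 = 975.6
  [3→3.5]: (401.7+346.2)/2 × 0.5 = 186.975
  [3.5→5.5]: (346.2+186.8)/2 × 2 = 533.0
  [5.5→6]: (186.8+159.9)/2 × 0.5 = 86.675
  [6→7]: (159.9+117.0)/2 × 1 = 138.45
  Sum = 2207.65 ng/mL·h
Tail: C_last/k_e = 117.0/0.312 = 375.000
AUC_0→∞ (transdermal patch) = 2207.65 + 375.000 = 2582.65 ng/mL·h
F = (AUC_ev/D_ev)/(AUC_iv/D_iv) = (2582.65/400)/(726/100) = 6.456625/7.26 = 0.8893

F = 0.889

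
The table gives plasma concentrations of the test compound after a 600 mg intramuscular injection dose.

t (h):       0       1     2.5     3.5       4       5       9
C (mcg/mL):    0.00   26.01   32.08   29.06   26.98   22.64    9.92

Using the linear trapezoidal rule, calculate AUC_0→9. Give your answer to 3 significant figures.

AUC = 191 mcg/mL·h

Trapezoidal AUC_0→9:
  [0→1]: (0.00+26.01)/2 × 1 = 13.005
  [1→2.5]: (26.01+32.08)/2 × 1.5 = 43.5675
  [2.5→3.5]: (32.08+29.06)/2 × 1 = 30.57
  [3.5→4]: (29.06+26.98)/2 × 0.5 = 14.01
  [4→5]: (26.98+22.64)/2 × 1 = 24.81
  [5→9]: (22.64+9.92)/2 × 4 = 65.12
  Sum = 191.0825 mcg/mL·h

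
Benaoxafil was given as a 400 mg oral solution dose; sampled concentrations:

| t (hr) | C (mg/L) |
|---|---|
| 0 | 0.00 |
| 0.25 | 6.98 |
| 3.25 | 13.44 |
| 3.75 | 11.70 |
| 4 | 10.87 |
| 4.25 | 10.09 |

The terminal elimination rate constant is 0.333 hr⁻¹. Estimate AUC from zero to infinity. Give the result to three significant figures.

Trapezoidal AUC_0→4.25:
  [0→0.25]: (0.00+6.98)/2 × 0.25 = 0.8725
  [0.25→3.25]: (6.98+13.44)/2 × 3 = 30.63
  [3.25→3.75]: (13.44+11.70)/2 × 0.5 = 6.285
  [3.75→4]: (11.70+10.87)/2 × 0.25 = 2.82125
  [4→4.25]: (10.87+10.09)/2 × 0.25 = 2.62
  Sum = 43.22875 mg/L·hr
Extrapolated tail: C_last / k_e = 10.09 / 0.333 = 30.300
AUC_0→∞ = 43.22875 + 30.300 = 73.52875 mg/L·hr

AUC = 73.5 mg/L·hr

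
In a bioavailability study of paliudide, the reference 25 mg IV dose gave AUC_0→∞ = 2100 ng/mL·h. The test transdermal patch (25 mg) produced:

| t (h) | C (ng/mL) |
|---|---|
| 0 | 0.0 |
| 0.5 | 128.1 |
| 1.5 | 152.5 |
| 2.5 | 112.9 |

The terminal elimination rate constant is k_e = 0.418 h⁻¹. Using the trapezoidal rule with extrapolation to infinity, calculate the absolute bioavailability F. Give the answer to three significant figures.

F = 0.274

Trapezoidal AUC_0→2.5 (transdermal patch):
  [0→0.5]: (0.0+128.1)/2 × 0.5 = 32.025
  [0.5→1.5]: (128.1+152.5)/2 × 1 = 140.3
  [1.5→2.5]: (152.5+112.9)/2 × 1 = 132.7
  Sum = 305.025 ng/mL·h
Tail: C_last/k_e = 112.9/0.418 = 270.096
AUC_0→∞ (transdermal patch) = 305.025 + 270.096 = 575.121 ng/mL·h
F = (AUC_ev/D_ev)/(AUC_iv/D_iv) = (575.121/25)/(2100/25) = 23.00484/84 = 0.2739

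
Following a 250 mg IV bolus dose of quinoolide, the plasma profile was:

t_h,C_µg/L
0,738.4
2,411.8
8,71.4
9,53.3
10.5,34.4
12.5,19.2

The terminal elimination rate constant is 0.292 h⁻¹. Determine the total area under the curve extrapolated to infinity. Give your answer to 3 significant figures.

AUC = 2850 µg/L·h

Trapezoidal AUC_0→12.5:
  [0→2]: (738.4+411.8)/2 × 2 = 1150.2
  [2→8]: (411.8+71.4)/2 × 6 = 1449.6
  [8→9]: (71.4+53.3)/2 × 1 = 62.35
  [9→10.5]: (53.3+34.4)/2 × 1.5 = 65.775
  [10.5→12.5]: (34.4+19.2)/2 × 2 = 53.6
  Sum = 2781.525 µg/L·h
Extrapolated tail: C_last / k_e = 19.2 / 0.292 = 65.753
AUC_0→∞ = 2781.525 + 65.753 = 2847.278 µg/L·h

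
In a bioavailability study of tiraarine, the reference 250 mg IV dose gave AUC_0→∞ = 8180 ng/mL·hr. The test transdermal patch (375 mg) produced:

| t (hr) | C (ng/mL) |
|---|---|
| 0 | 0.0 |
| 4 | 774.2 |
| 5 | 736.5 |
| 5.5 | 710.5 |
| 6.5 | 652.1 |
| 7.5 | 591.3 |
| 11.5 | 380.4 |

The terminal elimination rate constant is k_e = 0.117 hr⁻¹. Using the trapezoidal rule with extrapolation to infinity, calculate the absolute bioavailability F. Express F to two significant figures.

Trapezoidal AUC_0→11.5 (transdermal patch):
  [0→4]: (0.0+774.2)/2 × 4 = 1548.4
  [4→5]: (774.2+736.5)/2 × 1 = 755.35
  [5→5.5]: (736.5+710.5)/2 × 0.5 = 361.75
  [5.5→6.5]: (710.5+652.1)/2 × 1 = 681.3
  [6.5→7.5]: (652.1+591.3)/2 × 1 = 621.7
  [7.5→11.5]: (591.3+380.4)/2 × 4 = 1943.4
  Sum = 5911.9 ng/mL·hr
Tail: C_last/k_e = 380.4/0.117 = 3251.282
AUC_0→∞ (transdermal patch) = 5911.9 + 3251.282 = 9163.182 ng/mL·hr
F = (AUC_ev/D_ev)/(AUC_iv/D_iv) = (9163.182/375)/(8180/250) = 24.435152/32.72 = 0.7468

F = 0.75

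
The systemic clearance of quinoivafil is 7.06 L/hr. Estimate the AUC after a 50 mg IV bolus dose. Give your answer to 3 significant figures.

AUC = 7.08 mg/L·hr

AUC_0→∞ = Dose_iv / CL
        = 50 / 7.06 = 7.08215 mg/L·hr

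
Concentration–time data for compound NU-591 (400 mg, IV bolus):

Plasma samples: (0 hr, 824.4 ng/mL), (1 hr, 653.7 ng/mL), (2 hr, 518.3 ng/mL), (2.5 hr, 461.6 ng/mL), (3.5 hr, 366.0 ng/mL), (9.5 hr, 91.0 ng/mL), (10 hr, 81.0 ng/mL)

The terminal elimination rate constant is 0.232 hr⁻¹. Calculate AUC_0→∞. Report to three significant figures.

Trapezoidal AUC_0→10:
  [0→1]: (824.4+653.7)/2 × 1 = 739.05
  [1→2]: (653.7+518.3)/2 × 1 = 586.0
  [2→2.5]: (518.3+461.6)/2 × 0.5 = 244.975
  [2.5→3.5]: (461.6+366.0)/2 × 1 = 413.8
  [3.5→9.5]: (366.0+91.0)/2 × 6 = 1371.0
  [9.5→10]: (91.0+81.0)/2 × 0.5 = 43.0
  Sum = 3397.825 ng/mL·hr
Extrapolated tail: C_last / k_e = 81.0 / 0.232 = 349.138
AUC_0→∞ = 3397.825 + 349.138 = 3746.963 ng/mL·hr

AUC = 3750 ng/mL·hr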